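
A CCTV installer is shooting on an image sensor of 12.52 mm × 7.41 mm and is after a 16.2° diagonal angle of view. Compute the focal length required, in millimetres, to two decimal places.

Sensor diagonal = √(12.52² + 7.41²) = √211.6585 ≈ 14.5485 mm.
From α = 2·arctan(d/2f) we get f = d / (2·tan(α/2)).
With d = 14.5485 mm and α/2 = 8.1°, tan(α/2) ≈ 0.14232, so f ≈ 14.5485 / 0.28464 ≈ 51.1115 mm.

51.11 mm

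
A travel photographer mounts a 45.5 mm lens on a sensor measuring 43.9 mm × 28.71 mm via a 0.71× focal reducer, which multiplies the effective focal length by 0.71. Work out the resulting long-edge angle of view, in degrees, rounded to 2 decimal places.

68.39°

Effective focal length f = 45.5 × 0.71 = 32.305 mm.
α = 2·arctan(43.9 / (2 × 32.305)) = 2·arctan(0.67946) ≈ 68.3892°.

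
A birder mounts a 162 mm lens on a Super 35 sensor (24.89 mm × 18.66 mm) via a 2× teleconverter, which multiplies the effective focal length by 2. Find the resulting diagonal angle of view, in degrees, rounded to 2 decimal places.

5.50°

Effective focal length f = 162 × 2 = 324 mm.
Sensor diagonal = √(24.89² + 18.66²) = √967.7077 ≈ 31.1080 mm.
α = 2·arctan(31.108 / (2 × 324)) = 2·arctan(0.04801) ≈ 5.4969°.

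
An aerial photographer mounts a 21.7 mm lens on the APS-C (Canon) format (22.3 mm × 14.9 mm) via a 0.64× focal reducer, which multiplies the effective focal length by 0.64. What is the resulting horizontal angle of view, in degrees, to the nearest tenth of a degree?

77.5°

Effective focal length f = 21.7 × 0.64 = 13.888 mm.
α = 2·arctan(22.3 / (2 × 13.888)) = 2·arctan(0.80285) ≈ 77.5186°.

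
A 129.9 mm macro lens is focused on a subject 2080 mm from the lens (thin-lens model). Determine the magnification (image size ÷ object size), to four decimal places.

0.0666×

Thin lens: 1/f = 1/dₒ + 1/dᵢ → 1/dᵢ = 1/129.9 − 1/2080 = 0.0072175 mm⁻¹, so dᵢ ≈ 138.5529 mm.
Magnification m = dᵢ/dₒ = 138.5529/2080 ≈ 0.06661.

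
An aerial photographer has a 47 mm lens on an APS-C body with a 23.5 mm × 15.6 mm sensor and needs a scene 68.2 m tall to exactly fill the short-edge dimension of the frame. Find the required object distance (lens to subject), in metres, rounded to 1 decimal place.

W: 68.2 m = 68200 mm.
Magnification m = h/W = dᵢ/dₒ; combined with 1/f = 1/dₒ + 1/dᵢ this gives dₒ = f·(1 + W/h).
dₒ = 47 mm × (1 + 68200/15.6) = 47 × 4372.7949 ≈ 205521.359 mm = 205.521 m.

205.5 m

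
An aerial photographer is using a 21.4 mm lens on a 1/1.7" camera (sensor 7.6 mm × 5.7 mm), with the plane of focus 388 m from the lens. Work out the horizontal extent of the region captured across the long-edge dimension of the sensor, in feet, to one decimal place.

dₒ: 388 m = 388000 mm.
Similar triangles through the lens centre give W/dₒ = w/dᵢ; with 1/f = 1/dₒ + 1/dᵢ this gives W = w·(dₒ − f)/f.
W = 7.6 mm × (388000 − 21.4) / 21.4 = 7.6 × 18129.8411 ≈ 137786.793 mm = 137786.793/304.8 ft = 452.056 ft.

452.1 ft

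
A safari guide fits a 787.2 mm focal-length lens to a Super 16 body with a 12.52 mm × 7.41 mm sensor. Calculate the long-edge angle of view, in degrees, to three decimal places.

0.911°

Angle of view α = 2·arctan(w/2f) with w = 12.52 mm and f = 787.2 mm.
w/2f = 0.00795; arctan(0.00795) ≈ 0.4556°, so α ≈ 0.9112°.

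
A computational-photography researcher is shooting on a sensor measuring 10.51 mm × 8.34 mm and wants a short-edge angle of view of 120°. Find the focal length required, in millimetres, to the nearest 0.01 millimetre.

From α = 2·arctan(h/2f) we get f = h / (2·tan(α/2)).
With h = 8.34 mm and α/2 = 60°, tan(α/2) ≈ 1.73205, so f ≈ 8.34 / 3.46410 ≈ 2.4076 mm.

2.41 mm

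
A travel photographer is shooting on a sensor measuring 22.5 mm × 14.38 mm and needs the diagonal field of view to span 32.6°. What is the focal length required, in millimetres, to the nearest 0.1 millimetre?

45.7 mm

Sensor diagonal = √(22.5² + 14.38²) = √713.0344 ≈ 26.7027 mm.
From α = 2·arctan(d/2f) we get f = d / (2·tan(α/2)).
With d = 26.7027 mm and α/2 = 16.3°, tan(α/2) ≈ 0.29242, so f ≈ 26.7027 / 0.58484 ≈ 45.6581 mm.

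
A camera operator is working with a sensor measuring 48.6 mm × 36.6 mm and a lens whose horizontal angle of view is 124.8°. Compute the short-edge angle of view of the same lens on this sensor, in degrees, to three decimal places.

From the horizontal AOV: f = 48.6 / (2·tan(62.4°)) = 48.6 / 3.82565 ≈ 12.7037 mm.
Short-edge AOV = 2·arctan(36.6 / (2 × 12.7037)) = 2·arctan(1.44052) ≈ 110.4638°.

110.464°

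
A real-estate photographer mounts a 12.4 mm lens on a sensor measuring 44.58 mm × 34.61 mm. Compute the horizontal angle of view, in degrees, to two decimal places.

Angle of view α = 2·arctan(w/2f) with w = 44.58 mm and f = 12.4 mm.
w/2f = 1.79758; arctan(1.79758) ≈ 60.9127°, so α ≈ 121.8253°.

121.83°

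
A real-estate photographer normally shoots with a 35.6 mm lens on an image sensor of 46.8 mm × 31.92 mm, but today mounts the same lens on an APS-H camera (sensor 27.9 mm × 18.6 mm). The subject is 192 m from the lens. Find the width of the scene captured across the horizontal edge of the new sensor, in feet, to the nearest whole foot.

494 ft

The focal length stays 35.6 mm; the relevant sensor dimension is now w = 27.9 mm. Object distance dₒ = 192 m = 192000 mm.
Thin-lens field width W = w·(dₒ − f)/f = 27.9 × (192000 − 35.6)/35.6 ≈ 150444.010 mm = 150444.010/304.8 ft = 493.583 ft.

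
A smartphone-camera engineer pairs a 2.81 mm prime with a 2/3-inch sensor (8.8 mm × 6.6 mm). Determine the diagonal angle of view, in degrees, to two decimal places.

Sensor diagonal = √(8.8² + 6.6²) = √121.0000 ≈ 11.0000 mm.
Angle of view α = 2·arctan(d/2f) with d = 11.0000 mm and f = 2.81 mm.
d/2f = 1.95730; arctan(1.95730) ≈ 62.9371°, so α ≈ 125.8742°.

125.87°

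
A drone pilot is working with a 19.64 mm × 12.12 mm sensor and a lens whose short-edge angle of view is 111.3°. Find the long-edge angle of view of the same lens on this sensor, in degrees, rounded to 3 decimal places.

134.265°

From the short-edge AOV: f = 12.12 / (2·tan(55.65°)) = 12.12 / 2.92640 ≈ 4.1416 mm.
Long-edge AOV = 2·arctan(19.64 / (2 × 4.1416)) = 2·arctan(2.37106) ≈ 134.2646°.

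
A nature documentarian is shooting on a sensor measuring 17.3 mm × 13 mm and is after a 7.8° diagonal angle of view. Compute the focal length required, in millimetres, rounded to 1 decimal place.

Sensor diagonal = √(17.3² + 13²) = √468.2900 ≈ 21.6400 mm.
From α = 2·arctan(d/2f) we get f = d / (2·tan(α/2)).
With d = 21.6400 mm and α/2 = 3.9°, tan(α/2) ≈ 0.06817, so f ≈ 21.6400 / 0.13635 ≈ 158.7136 mm.

158.7 mm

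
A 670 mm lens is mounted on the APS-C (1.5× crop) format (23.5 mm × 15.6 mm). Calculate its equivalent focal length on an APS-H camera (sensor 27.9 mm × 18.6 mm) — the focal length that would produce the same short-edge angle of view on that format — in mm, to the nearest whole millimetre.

799 mm

Equal angle of view means equal height/f ratio, so f₂ = f₁ · (height₂/height₁) = 670 × 18.6/15.6.
f₂ = 670 × 1.19231 ≈ 798.846 mm.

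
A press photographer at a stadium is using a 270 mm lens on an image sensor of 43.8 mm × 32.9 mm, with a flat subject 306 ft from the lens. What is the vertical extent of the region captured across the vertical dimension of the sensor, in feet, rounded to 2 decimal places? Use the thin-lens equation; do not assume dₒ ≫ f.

37.18 ft

dₒ: 306 ft × 304.8 mm/ft = 93268.80 mm.
Similar triangles through the lens centre give W/dₒ = h/dᵢ; with 1/f = 1/dₒ + 1/dᵢ this gives W = h·(dₒ − f)/f.
W = 32.9 mm × (93268.8 − 270) / 270 = 32.9 × 344.4400 ≈ 11332.076 mm = 11332.076/304.8 ft = 37.1787 ft.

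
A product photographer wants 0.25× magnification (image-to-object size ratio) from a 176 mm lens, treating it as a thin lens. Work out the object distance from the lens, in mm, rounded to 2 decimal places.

880.00 mm

With m = dᵢ/dₒ and 1/f = 1/dₒ + 1/dᵢ, substituting dᵢ = m·dₒ gives 1/f = (1 + 1/m)/dₒ, hence dₒ = f·(1 + 1/m).
dₒ = 176 × (1 + 1/0.25) = 176 × 5.00000 ≈ 880.000 mm.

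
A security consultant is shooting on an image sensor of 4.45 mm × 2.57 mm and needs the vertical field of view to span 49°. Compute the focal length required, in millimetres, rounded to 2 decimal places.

2.82 mm

From α = 2·arctan(h/2f) we get f = h / (2·tan(α/2)).
With h = 2.57 mm and α/2 = 24.5°, tan(α/2) ≈ 0.45573, so f ≈ 2.57 / 0.91145 ≈ 2.8197 mm.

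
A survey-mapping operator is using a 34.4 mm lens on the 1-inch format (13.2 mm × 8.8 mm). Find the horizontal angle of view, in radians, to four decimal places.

0.3791 rad

Angle of view α = 2·arctan(w/2f) with w = 13.2 mm and f = 34.4 mm.
w/2f = 0.19186; arctan(0.19186) ≈ 0.1896 rad, so α ≈ 0.3791 rad.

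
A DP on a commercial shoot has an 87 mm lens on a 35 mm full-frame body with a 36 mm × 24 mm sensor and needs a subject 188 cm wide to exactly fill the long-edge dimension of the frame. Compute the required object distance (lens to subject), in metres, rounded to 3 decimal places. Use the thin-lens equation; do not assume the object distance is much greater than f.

W: 188 cm = 1880 mm.
Magnification m = w/W = dᵢ/dₒ; combined with 1/f = 1/dₒ + 1/dᵢ this gives dₒ = f·(1 + W/w).
dₒ = 87 mm × (1 + 1880/36) = 87 × 53.2222 ≈ 4630.333 mm = 4.63033 m.

4.630 m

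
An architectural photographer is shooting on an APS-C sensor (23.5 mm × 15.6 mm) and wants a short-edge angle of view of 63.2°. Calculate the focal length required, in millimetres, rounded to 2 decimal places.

From α = 2·arctan(h/2f) we get f = h / (2·tan(α/2)).
With h = 15.6 mm and α/2 = 31.6°, tan(α/2) ≈ 0.61520, so f ≈ 15.6 / 1.23041 ≈ 12.6787 mm.

12.68 mm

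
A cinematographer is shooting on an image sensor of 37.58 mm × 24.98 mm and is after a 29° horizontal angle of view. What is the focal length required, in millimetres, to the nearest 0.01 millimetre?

72.66 mm

From α = 2·arctan(w/2f) we get f = w / (2·tan(α/2)).
With w = 37.58 mm and α/2 = 14.5°, tan(α/2) ≈ 0.25862, so f ≈ 37.58 / 0.51724 ≈ 72.6555 mm.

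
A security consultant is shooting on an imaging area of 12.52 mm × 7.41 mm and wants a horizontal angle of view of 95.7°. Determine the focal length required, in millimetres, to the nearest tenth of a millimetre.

From α = 2·arctan(w/2f) we get f = w / (2·tan(α/2)).
With w = 12.52 mm and α/2 = 47.85°, tan(α/2) ≈ 1.10478, so f ≈ 12.52 / 2.20956 ≈ 5.6663 mm.

5.7 mm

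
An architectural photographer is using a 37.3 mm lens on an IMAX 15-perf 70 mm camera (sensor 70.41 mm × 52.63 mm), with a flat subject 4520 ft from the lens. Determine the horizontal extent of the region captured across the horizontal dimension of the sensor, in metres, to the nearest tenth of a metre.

dₒ: 4520 ft × 304.8 mm/ft = 1377695.96 mm.
Similar triangles through the lens centre give W/dₒ = w/dᵢ; with 1/f = 1/dₒ + 1/dᵢ this gives W = w·(dₒ − f)/f.
W = 70.41 mm × (1.3777e+06 − 37.3) / 37.3 = 70.41 × 36934.5484 ≈ 2600561.554 mm = 2600.56 m.

2600.6 m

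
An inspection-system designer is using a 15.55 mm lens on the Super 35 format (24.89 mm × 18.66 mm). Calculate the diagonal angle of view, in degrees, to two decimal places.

Sensor diagonal = √(24.89² + 18.66²) = √967.7077 ≈ 31.1080 mm.
Angle of view α = 2·arctan(d/2f) with d = 31.1080 mm and f = 15.55 mm.
d/2f = 1.00026; arctan(1.00026) ≈ 45.0074°, so α ≈ 90.0147°.

90.01°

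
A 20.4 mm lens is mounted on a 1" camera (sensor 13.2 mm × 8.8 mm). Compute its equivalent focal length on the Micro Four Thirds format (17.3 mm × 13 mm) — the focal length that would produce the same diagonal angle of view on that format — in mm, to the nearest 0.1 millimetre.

27.8 mm

Sensor diagonal = √(13.2² + 8.8²) = √251.6800 ≈ 15.8644 mm.
Sensor diagonal = √(17.3² + 13²) = √468.2900 ≈ 21.6400 mm.
Equal angle of view means equal diagonal/f ratio, so f₂ = f₁ · (diagonal₂/diagonal₁) = 20.4 × 21.6400/15.8644.
f₂ = 20.4 × 1.36406 ≈ 27.827 mm.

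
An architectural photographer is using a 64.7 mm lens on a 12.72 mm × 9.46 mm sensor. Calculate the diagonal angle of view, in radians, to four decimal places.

0.2438 rad

Sensor diagonal = √(12.72² + 9.46²) = √251.2900 ≈ 15.8521 mm.
Angle of view α = 2·arctan(d/2f) with d = 15.8521 mm and f = 64.7 mm.
d/2f = 0.12250; arctan(0.12250) ≈ 0.1219 rad, so α ≈ 0.2438 rad.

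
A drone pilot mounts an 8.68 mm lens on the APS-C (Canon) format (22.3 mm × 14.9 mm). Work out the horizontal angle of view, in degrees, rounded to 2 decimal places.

104.20°

Angle of view α = 2·arctan(w/2f) with w = 22.3 mm and f = 8.68 mm.
w/2f = 1.28456; arctan(1.28456) ≈ 52.1001°, so α ≈ 104.2002°.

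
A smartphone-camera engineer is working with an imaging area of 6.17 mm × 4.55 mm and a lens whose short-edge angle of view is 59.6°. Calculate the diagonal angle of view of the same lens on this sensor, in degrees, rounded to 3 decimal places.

From the short-edge AOV: f = 4.55 / (2·tan(29.8°)) = 4.55 / 1.14541 ≈ 3.9724 mm.
Sensor diagonal = √(6.17² + 4.55²) = √58.7714 ≈ 7.6663 mm.
Diagonal AOV = 2·arctan(7.6663 / (2 × 3.9724)) = 2·arctan(0.96495) ≈ 87.9559°.

87.956°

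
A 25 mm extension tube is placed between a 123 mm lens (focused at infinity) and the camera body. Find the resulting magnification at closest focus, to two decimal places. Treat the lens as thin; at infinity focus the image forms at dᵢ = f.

0.20×

The tube moves the image plane from f to f + e, so dᵢ = 123 + 25 = 148 mm. Focus is achieved when 1/f = 1/dₒ + 1/dᵢ, giving dₒ = 1/(1/f − 1/(f+e)).
Magnification m = dᵢ/dₒ = (f+e)·(1/f − 1/(f+e)) = e/f = 25/123 ≈ 0.2033.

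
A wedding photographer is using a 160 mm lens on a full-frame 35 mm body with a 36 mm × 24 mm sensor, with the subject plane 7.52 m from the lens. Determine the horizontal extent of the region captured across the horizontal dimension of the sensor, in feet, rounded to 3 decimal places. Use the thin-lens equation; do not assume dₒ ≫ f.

5.433 ft

dₒ: 7.52 m = 7520 mm.
Similar triangles through the lens centre give W/dₒ = w/dᵢ; with 1/f = 1/dₒ + 1/dᵢ this gives W = w·(dₒ − f)/f.
W = 36 mm × (7520 − 160) / 160 = 36 × 46.0000 ≈ 1656.000 mm = 1656.000/304.8 ft = 5.43307 ft.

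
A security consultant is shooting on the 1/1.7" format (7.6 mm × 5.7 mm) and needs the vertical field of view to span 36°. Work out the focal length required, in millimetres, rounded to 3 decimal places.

From α = 2·arctan(h/2f) we get f = h / (2·tan(α/2)).
With h = 5.7 mm and α/2 = 18°, tan(α/2) ≈ 0.32492, so f ≈ 5.7 / 0.64984 ≈ 8.7714 mm.

8.771 mm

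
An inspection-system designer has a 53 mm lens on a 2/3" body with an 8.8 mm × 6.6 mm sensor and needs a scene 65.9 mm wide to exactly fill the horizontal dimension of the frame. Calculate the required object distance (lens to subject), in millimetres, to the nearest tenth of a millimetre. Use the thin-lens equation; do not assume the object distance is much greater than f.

449.9 mm

Magnification m = w/W = dᵢ/dₒ; combined with 1/f = 1/dₒ + 1/dᵢ this gives dₒ = f·(1 + W/w).
dₒ = 53 mm × (1 + 65.9/8.8) = 53 × 8.4886 ≈ 449.898 mm.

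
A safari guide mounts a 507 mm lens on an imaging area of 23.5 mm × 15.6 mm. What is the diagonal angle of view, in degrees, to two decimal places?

3.19°

Sensor diagonal = √(23.5² + 15.6²) = √795.6100 ≈ 28.2066 mm.
Angle of view α = 2·arctan(d/2f) with d = 28.2066 mm and f = 507 mm.
d/2f = 0.02782; arctan(0.02782) ≈ 1.5934°, so α ≈ 3.1868°.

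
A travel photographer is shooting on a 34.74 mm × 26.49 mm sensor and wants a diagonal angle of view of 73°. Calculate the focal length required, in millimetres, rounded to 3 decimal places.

29.520 mm

Sensor diagonal = √(34.74² + 26.49²) = √1908.5877 ≈ 43.6874 mm.
From α = 2·arctan(d/2f) we get f = d / (2·tan(α/2)).
With d = 43.6874 mm and α/2 = 36.5°, tan(α/2) ≈ 0.73996, so f ≈ 43.6874 / 1.47992 ≈ 29.5201 mm.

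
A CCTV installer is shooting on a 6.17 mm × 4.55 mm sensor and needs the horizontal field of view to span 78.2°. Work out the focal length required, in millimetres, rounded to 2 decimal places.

3.80 mm

From α = 2·arctan(w/2f) we get f = w / (2·tan(α/2)).
With w = 6.17 mm and α/2 = 39.1°, tan(α/2) ≈ 0.81268, so f ≈ 6.17 / 1.62536 ≈ 3.7961 mm.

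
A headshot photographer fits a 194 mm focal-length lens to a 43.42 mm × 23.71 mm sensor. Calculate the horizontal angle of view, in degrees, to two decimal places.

Angle of view α = 2·arctan(w/2f) with w = 43.42 mm and f = 194 mm.
w/2f = 0.11191; arctan(0.11191) ≈ 6.3852°, so α ≈ 12.7705°.

12.77°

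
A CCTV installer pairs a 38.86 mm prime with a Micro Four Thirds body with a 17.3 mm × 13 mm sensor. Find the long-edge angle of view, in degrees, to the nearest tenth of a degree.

Angle of view α = 2·arctan(w/2f) with w = 17.3 mm and f = 38.86 mm.
w/2f = 0.22259; arctan(0.22259) ≈ 12.5491°, so α ≈ 25.0982°.

25.1°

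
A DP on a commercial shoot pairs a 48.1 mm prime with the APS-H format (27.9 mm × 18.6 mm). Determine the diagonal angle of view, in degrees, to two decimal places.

38.43°

Sensor diagonal = √(27.9² + 18.6²) = √1124.3700 ≈ 33.5316 mm.
Angle of view α = 2·arctan(d/2f) with d = 33.5316 mm and f = 48.1 mm.
d/2f = 0.34856; arctan(0.34856) ≈ 19.2166°, so α ≈ 38.4332°.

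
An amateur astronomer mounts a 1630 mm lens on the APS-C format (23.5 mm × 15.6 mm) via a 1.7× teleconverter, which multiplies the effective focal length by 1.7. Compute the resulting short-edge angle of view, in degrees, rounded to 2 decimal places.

0.32°

Effective focal length f = 1630 × 1.7 = 2771 mm.
α = 2·arctan(15.6 / (2 × 2771)) = 2·arctan(0.00281) ≈ 0.3226°.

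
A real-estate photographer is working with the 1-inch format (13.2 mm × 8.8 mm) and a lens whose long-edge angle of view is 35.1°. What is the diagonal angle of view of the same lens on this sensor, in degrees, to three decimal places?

41.623°

From the long-edge AOV: f = 13.2 / (2·tan(17.55°)) = 13.2 / 0.63252 ≈ 20.8690 mm.
Sensor diagonal = √(13.2² + 8.8²) = √251.6800 ≈ 15.8644 mm.
Diagonal AOV = 2·arctan(15.8644 / (2 × 20.8690)) = 2·arctan(0.38010) ≈ 41.6231°.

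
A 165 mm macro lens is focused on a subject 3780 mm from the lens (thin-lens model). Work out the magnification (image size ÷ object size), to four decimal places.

0.0456×

Thin lens: 1/f = 1/dₒ + 1/dᵢ → 1/dᵢ = 1/165 − 1/3780 = 0.0057961 mm⁻¹, so dᵢ ≈ 172.5311 mm.
Magnification m = dᵢ/dₒ = 172.5311/3780 ≈ 0.04564.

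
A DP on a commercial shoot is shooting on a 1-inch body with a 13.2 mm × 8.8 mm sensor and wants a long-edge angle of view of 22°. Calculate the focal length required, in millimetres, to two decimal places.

From α = 2·arctan(w/2f) we get f = w / (2·tan(α/2)).
With w = 13.2 mm and α/2 = 11°, tan(α/2) ≈ 0.19438, so f ≈ 13.2 / 0.38876 ≈ 33.9541 mm.

33.95 mm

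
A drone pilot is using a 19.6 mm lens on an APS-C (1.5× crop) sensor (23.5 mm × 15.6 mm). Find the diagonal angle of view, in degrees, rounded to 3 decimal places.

Sensor diagonal = √(23.5² + 15.6²) = √795.6100 ≈ 28.2066 mm.
Angle of view α = 2·arctan(d/2f) with d = 28.2066 mm and f = 19.6 mm.
d/2f = 0.71956; arctan(0.71956) ≈ 35.7371°, so α ≈ 71.4742°.

71.474°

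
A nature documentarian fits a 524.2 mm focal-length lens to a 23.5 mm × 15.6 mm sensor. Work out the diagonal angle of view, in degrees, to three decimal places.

3.082°

Sensor diagonal = √(23.5² + 15.6²) = √795.6100 ≈ 28.2066 mm.
Angle of view α = 2·arctan(d/2f) with d = 28.2066 mm and f = 524.2 mm.
d/2f = 0.02690; arctan(0.02690) ≈ 1.5411°, so α ≈ 3.0823°.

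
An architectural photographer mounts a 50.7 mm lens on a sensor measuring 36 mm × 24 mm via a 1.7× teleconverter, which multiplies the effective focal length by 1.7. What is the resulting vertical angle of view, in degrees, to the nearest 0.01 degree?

Effective focal length f = 50.7 × 1.7 = 86.19 mm.
α = 2·arctan(24 / (2 × 86.19)) = 2·arctan(0.13923) ≈ 15.8524°.

15.85°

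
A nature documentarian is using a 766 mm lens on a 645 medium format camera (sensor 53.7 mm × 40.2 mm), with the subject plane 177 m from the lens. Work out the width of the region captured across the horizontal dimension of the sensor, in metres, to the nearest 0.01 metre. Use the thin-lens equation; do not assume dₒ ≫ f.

dₒ: 177 m = 177000 mm.
Similar triangles through the lens centre give W/dₒ = w/dᵢ; with 1/f = 1/dₒ + 1/dᵢ this gives W = w·(dₒ − f)/f.
W = 53.7 mm × (177000 − 766) / 766 = 53.7 × 230.0705 ≈ 12354.786 mm = 12.3548 m.

12.35 m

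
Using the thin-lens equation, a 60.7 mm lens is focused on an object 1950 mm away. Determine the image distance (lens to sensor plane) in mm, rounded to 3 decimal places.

62.650 mm

1/dᵢ = 1/f − 1/dₒ = 1/60.7 − 1/1950 = 0.0159616 mm⁻¹.
dᵢ = 1/0.0159616 ≈ 62.6502 mm.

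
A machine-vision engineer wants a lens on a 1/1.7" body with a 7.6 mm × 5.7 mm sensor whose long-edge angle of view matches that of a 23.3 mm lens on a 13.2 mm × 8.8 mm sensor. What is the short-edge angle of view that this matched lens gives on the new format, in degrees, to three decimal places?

Equal long-edge AOV ⇒ f₂ = f₁ · 7.6/13.2 = 23.3 × 0.57576 ≈ 13.4152 mm.
Short-edge AOV on the new format = 2·arctan(5.7 / (2 × 13.4152)) = 2·arctan(0.21245) ≈ 23.9879°.

23.988°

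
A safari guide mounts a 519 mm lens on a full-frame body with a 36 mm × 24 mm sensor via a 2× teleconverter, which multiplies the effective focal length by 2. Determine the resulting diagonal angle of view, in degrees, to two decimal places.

2.39°

Effective focal length f = 519 × 2 = 1038 mm.
Sensor diagonal = √(36² + 24²) = √1872.0000 ≈ 43.2666 mm.
α = 2·arctan(43.267 / (2 × 1038)) = 2·arctan(0.02084) ≈ 2.3879°.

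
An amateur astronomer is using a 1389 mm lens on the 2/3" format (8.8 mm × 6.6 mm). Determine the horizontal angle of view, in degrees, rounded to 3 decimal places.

0.363°

Angle of view α = 2·arctan(w/2f) with w = 8.8 mm and f = 1389 mm.
w/2f = 0.00317; arctan(0.00317) ≈ 0.1815°, so α ≈ 0.3630°.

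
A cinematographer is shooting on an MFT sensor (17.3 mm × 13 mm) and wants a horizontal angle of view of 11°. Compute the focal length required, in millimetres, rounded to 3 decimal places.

From α = 2·arctan(w/2f) we get f = w / (2·tan(α/2)).
With w = 17.3 mm and α/2 = 5.5°, tan(α/2) ≈ 0.09629, so f ≈ 17.3 / 0.19258 ≈ 89.8337 mm.

89.834 mm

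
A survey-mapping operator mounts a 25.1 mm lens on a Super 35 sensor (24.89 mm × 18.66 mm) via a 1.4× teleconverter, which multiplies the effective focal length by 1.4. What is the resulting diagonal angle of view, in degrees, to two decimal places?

47.75°

Effective focal length f = 25.1 × 1.4 = 35.14 mm.
Sensor diagonal = √(24.89² + 18.66²) = √967.7077 ≈ 31.1080 mm.
α = 2·arctan(31.108 / (2 × 35.14)) = 2·arctan(0.44263) ≈ 47.7512°.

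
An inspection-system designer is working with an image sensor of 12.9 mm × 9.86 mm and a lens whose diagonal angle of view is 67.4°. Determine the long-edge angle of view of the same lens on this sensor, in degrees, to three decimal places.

55.835°

Sensor diagonal = √(12.9² + 9.86²) = √263.6296 ≈ 16.2367 mm.
From the diagonal AOV: f = 16.2367 / (2·tan(33.7°)) = 16.2367 / 1.33383 ≈ 12.1729 mm.
Long-edge AOV = 2·arctan(12.9 / (2 × 12.1729)) = 2·arctan(0.52986) ≈ 55.8350°.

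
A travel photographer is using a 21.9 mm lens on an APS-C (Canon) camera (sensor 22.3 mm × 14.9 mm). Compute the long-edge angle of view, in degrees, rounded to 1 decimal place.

Angle of view α = 2·arctan(w/2f) with w = 22.3 mm and f = 21.9 mm.
w/2f = 0.50913; arctan(0.50913) ≈ 26.9821°, so α ≈ 53.9642°.

54.0°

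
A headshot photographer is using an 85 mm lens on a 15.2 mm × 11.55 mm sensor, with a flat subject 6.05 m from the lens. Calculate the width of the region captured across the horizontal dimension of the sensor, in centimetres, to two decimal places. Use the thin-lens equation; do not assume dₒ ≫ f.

dₒ: 6.05 m = 6050 mm.
Similar triangles through the lens centre give W/dₒ = w/dᵢ; with 1/f = 1/dₒ + 1/dᵢ this gives W = w·(dₒ − f)/f.
W = 15.2 mm × (6050 − 85) / 85 = 15.2 × 70.1765 ≈ 1066.682 mm = 106.668 cm.

106.67 cm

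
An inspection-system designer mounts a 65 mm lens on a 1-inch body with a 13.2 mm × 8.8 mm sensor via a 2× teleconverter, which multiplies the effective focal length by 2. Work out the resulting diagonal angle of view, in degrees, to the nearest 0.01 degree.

Effective focal length f = 65 × 2 = 130 mm.
Sensor diagonal = √(13.2² + 8.8²) = √251.6800 ≈ 15.8644 mm.
α = 2·arctan(15.864 / (2 × 130)) = 2·arctan(0.06102) ≈ 6.9834°.

6.98°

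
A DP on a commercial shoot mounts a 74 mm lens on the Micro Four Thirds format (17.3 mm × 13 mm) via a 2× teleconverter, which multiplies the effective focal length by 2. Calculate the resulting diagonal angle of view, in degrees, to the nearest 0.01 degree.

8.36°

Effective focal length f = 74 × 2 = 148 mm.
Sensor diagonal = √(17.3² + 13²) = √468.2900 ≈ 21.6400 mm.
α = 2·arctan(21.640 / (2 × 148)) = 2·arctan(0.07311) ≈ 8.3627°.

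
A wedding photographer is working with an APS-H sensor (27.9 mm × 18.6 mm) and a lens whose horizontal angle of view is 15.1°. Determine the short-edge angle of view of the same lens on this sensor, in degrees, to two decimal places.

10.10°

From the horizontal AOV: f = 27.9 / (2·tan(7.55°)) = 27.9 / 0.26508 ≈ 105.2509 mm.
Short-edge AOV = 2·arctan(18.6 / (2 × 105.2509)) = 2·arctan(0.08836) ≈ 10.0991°.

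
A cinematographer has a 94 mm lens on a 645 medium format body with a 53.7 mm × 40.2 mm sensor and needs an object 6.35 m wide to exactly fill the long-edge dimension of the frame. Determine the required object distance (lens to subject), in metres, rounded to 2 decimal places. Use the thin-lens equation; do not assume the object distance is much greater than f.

11.21 m

W: 6.35 m = 6350 mm.
Magnification m = w/W = dᵢ/dₒ; combined with 1/f = 1/dₒ + 1/dᵢ this gives dₒ = f·(1 + W/w).
dₒ = 94 mm × (1 + 6350/53.7) = 94 × 119.2495 ≈ 11209.456 mm = 11.2095 m.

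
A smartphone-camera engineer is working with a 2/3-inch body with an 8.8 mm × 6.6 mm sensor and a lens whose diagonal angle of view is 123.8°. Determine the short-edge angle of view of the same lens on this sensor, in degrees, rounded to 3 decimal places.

Sensor diagonal = √(8.8² + 6.6²) = √121.0000 ≈ 11.0000 mm.
From the diagonal AOV: f = 11.0000 / (2·tan(61.9°)) = 11.0000 / 3.74567 ≈ 2.9367 mm.
Short-edge AOV = 2·arctan(6.6 / (2 × 2.9367)) = 2·arctan(1.12370) ≈ 96.6671°.

96.667°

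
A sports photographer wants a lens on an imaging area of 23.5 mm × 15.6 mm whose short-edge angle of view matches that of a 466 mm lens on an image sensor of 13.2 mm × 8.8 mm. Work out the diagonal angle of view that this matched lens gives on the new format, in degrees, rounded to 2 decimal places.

Equal short-edge AOV ⇒ f₂ = f₁ · 15.6/8.8 = 466 × 1.77273 ≈ 826.0909 mm.
Sensor diagonal = √(23.5² + 15.6²) = √795.6100 ≈ 28.2066 mm.
Diagonal AOV on the new format = 2·arctan(28.2066 / (2 × 826.0909)) = 2·arctan(0.01707) ≈ 1.9562°.

1.96°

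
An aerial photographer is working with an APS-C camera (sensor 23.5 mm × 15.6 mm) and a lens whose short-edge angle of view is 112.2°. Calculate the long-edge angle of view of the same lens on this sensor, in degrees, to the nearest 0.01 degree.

From the short-edge AOV: f = 15.6 / (2·tan(56.1°)) = 15.6 / 2.97631 ≈ 5.2414 mm.
Long-edge AOV = 2·arctan(23.5 / (2 × 5.2414)) = 2·arctan(2.24177) ≈ 131.9191°.

131.92°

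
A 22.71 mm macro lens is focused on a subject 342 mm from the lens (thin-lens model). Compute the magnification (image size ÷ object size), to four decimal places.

0.0711×

Thin lens: 1/f = 1/dₒ + 1/dᵢ → 1/dᵢ = 1/22.71 − 1/342 = 0.0411095 mm⁻¹, so dᵢ ≈ 24.3253 mm.
Magnification m = dᵢ/dₒ = 24.3253/342 ≈ 0.07113.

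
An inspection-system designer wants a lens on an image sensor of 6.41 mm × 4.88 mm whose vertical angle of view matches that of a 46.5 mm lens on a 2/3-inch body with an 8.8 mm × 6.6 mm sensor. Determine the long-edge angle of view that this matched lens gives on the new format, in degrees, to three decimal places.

10.651°

Equal vertical AOV ⇒ f₂ = f₁ · 4.88/6.6 = 46.5 × 0.73939 ≈ 34.3818 mm.
Long-edge AOV on the new format = 2·arctan(6.41 / (2 × 34.3818)) = 2·arctan(0.09322) ≈ 10.6512°.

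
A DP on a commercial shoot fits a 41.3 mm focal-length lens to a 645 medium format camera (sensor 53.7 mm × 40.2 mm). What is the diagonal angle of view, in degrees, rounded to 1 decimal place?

Sensor diagonal = √(53.7² + 40.2²) = √4499.7300 ≈ 67.0800 mm.
Angle of view α = 2·arctan(d/2f) with d = 67.0800 mm and f = 41.3 mm.
d/2f = 0.81211; arctan(0.81211) ≈ 39.0803°, so α ≈ 78.1606°.

78.2°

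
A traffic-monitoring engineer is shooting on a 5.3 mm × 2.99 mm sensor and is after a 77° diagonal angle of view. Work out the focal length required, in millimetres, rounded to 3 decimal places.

3.825 mm

Sensor diagonal = √(5.3² + 2.99²) = √37.0301 ≈ 6.0852 mm.
From α = 2·arctan(d/2f) we get f = d / (2·tan(α/2)).
With d = 6.0852 mm and α/2 = 38.5°, tan(α/2) ≈ 0.79544, so f ≈ 6.0852 / 1.59087 ≈ 3.8251 mm.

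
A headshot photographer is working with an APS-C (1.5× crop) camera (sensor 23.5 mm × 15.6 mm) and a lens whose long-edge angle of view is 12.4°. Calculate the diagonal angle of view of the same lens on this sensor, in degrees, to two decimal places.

From the long-edge AOV: f = 23.5 / (2·tan(6.2°)) = 23.5 / 0.21727 ≈ 108.1606 mm.
Sensor diagonal = √(23.5² + 15.6²) = √795.6100 ≈ 28.2066 mm.
Diagonal AOV = 2·arctan(28.2066 / (2 × 108.1606)) = 2·arctan(0.13039) ≈ 14.8580°.

14.86°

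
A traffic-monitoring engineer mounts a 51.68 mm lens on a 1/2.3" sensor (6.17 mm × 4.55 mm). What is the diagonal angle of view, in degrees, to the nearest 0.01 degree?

Sensor diagonal = √(6.17² + 4.55²) = √58.7714 ≈ 7.6663 mm.
Angle of view α = 2·arctan(d/2f) with d = 7.6663 mm and f = 51.68 mm.
d/2f = 0.07417; arctan(0.07417) ≈ 4.2419°, so α ≈ 8.4838°.

8.48°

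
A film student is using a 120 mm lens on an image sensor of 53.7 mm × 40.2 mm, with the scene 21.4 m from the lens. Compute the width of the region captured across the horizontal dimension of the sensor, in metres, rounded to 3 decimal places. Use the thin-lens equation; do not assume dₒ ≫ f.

9.523 m

dₒ: 21.4 m = 21400 mm.
Similar triangles through the lens centre give W/dₒ = w/dᵢ; with 1/f = 1/dₒ + 1/dᵢ this gives W = w·(dₒ − f)/f.
W = 53.7 mm × (21400 − 120) / 120 = 53.7 × 177.3333 ≈ 9522.800 mm = 9.5228 m.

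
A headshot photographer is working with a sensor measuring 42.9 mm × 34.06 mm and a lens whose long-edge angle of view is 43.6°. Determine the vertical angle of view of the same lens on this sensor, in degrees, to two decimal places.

35.23°

From the long-edge AOV: f = 42.9 / (2·tan(21.8°)) = 42.9 / 0.79994 ≈ 53.6288 mm.
Vertical AOV = 2·arctan(34.06 / (2 × 53.6288)) = 2·arctan(0.31755) ≈ 35.2348°.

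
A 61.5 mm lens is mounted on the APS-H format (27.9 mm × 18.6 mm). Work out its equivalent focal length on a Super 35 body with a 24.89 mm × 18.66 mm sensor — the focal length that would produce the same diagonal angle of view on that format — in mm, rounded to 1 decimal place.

Sensor diagonal = √(27.9² + 18.6²) = √1124.3700 ≈ 33.5316 mm.
Sensor diagonal = √(24.89² + 18.66²) = √967.7077 ≈ 31.1080 mm.
Equal angle of view means equal diagonal/f ratio, so f₂ = f₁ · (diagonal₂/diagonal₁) = 61.5 × 31.1080/33.5316.
f₂ = 61.5 × 0.92772 ≈ 57.055 mm.

57.1 mm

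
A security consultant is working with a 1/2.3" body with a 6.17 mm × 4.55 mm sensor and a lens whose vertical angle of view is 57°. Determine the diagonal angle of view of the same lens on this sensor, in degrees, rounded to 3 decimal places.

84.906°

From the vertical AOV: f = 4.55 / (2·tan(28.5°)) = 4.55 / 1.08591 ≈ 4.1900 mm.
Sensor diagonal = √(6.17² + 4.55²) = √58.7714 ≈ 7.6663 mm.
Diagonal AOV = 2·arctan(7.6663 / (2 × 4.1900)) = 2·arctan(0.91482) ≈ 84.9058°.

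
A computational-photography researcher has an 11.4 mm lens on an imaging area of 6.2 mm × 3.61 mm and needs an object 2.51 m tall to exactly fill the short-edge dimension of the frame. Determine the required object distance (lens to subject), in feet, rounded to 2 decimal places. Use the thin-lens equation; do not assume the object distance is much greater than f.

26.04 ft

W: 2.51 m = 2510 mm.
Magnification m = h/W = dᵢ/dₒ; combined with 1/f = 1/dₒ + 1/dᵢ this gives dₒ = f·(1 + W/h).
dₒ = 11.4 mm × (1 + 2510/3.61) = 11.4 × 696.2909 ≈ 7937.716 mm = 7937.716/304.8 ft = 26.0424 ft.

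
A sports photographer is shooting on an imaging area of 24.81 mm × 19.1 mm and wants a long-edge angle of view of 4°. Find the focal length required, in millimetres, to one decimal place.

From α = 2·arctan(w/2f) we get f = w / (2·tan(α/2)).
With w = 24.81 mm and α/2 = 2°, tan(α/2) ≈ 0.03492, so f ≈ 24.81 / 0.06984 ≈ 355.2327 mm.

355.2 mm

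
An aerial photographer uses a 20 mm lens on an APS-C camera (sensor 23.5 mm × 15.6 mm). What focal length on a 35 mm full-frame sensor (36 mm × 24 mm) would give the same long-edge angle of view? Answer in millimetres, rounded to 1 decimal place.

30.6 mm

Equal angle of view means equal width/f ratio, so f₂ = f₁ · (width₂/width₁) = 20 × 36/23.5.
f₂ = 20 × 1.53191 ≈ 30.638 mm.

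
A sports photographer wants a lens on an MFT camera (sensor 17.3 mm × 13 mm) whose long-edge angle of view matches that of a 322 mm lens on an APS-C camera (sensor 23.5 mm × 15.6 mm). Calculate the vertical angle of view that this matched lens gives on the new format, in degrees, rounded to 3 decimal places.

3.141°

Equal long-edge AOV ⇒ f₂ = f₁ · 17.3/23.5 = 322 × 0.73617 ≈ 237.0468 mm.
Vertical AOV on the new format = 2·arctan(13 / (2 × 237.0468)) = 2·arctan(0.02742) ≈ 3.1414°.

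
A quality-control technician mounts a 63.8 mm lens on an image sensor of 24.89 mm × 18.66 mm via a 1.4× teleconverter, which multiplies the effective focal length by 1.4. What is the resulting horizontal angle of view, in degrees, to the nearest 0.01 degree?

Effective focal length f = 63.8 × 1.4 = 89.32 mm.
α = 2·arctan(24.89 / (2 × 89.32)) = 2·arctan(0.13933) ≈ 15.8640°.

15.86°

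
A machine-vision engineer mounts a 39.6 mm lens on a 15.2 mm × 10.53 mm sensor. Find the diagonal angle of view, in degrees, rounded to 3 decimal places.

26.283°

Sensor diagonal = √(15.2² + 10.53²) = √341.9209 ≈ 18.4911 mm.
Angle of view α = 2·arctan(d/2f) with d = 18.4911 mm and f = 39.6 mm.
d/2f = 0.23347; arctan(0.23347) ≈ 13.1416°, so α ≈ 26.2833°.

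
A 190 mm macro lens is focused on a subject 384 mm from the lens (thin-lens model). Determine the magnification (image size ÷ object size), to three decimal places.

Thin lens: 1/f = 1/dₒ + 1/dᵢ → 1/dᵢ = 1/190 − 1/384 = 0.0026590 mm⁻¹, so dᵢ ≈ 376.0825 mm.
Magnification m = dᵢ/dₒ = 376.0825/384 ≈ 0.97938.

0.979×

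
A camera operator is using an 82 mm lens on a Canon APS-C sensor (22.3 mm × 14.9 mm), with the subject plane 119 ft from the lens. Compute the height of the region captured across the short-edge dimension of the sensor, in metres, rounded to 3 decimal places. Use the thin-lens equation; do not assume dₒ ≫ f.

dₒ: 119 ft × 304.8 mm/ft = 36271.20 mm.
Similar triangles through the lens centre give W/dₒ = h/dᵢ; with 1/f = 1/dₒ + 1/dᵢ this gives W = h·(dₒ − f)/f.
W = 14.9 mm × (36271.2 − 82) / 82 = 14.9 × 441.3317 ≈ 6575.842 mm = 6.57584 m.

6.576 m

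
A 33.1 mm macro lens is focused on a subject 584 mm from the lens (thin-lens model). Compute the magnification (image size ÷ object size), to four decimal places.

Thin lens: 1/f = 1/dₒ + 1/dᵢ → 1/dᵢ = 1/33.1 − 1/584 = 0.0284992 mm⁻¹, so dᵢ ≈ 35.0888 mm.
Magnification m = dᵢ/dₒ = 35.0888/584 ≈ 0.06008.

0.0601×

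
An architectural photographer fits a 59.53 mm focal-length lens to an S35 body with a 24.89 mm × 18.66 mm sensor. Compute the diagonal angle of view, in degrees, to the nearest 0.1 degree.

Sensor diagonal = √(24.89² + 18.66²) = √967.7077 ≈ 31.1080 mm.
Angle of view α = 2·arctan(d/2f) with d = 31.1080 mm and f = 59.53 mm.
d/2f = 0.26128; arctan(0.26128) ≈ 14.6429°, so α ≈ 29.2858°.

29.3°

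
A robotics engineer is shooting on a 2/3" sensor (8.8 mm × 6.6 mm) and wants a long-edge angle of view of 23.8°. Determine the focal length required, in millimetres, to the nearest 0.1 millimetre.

20.9 mm

From α = 2·arctan(w/2f) we get f = w / (2·tan(α/2)).
With w = 8.8 mm and α/2 = 11.9°, tan(α/2) ≈ 0.21073, so f ≈ 8.8 / 0.42147 ≈ 20.8795 mm.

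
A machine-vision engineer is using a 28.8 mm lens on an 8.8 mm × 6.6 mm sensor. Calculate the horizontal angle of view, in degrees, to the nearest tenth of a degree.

17.4°

Angle of view α = 2·arctan(w/2f) with w = 8.8 mm and f = 28.8 mm.
w/2f = 0.15278; arctan(0.15278) ≈ 8.6864°, so α ≈ 17.3727°.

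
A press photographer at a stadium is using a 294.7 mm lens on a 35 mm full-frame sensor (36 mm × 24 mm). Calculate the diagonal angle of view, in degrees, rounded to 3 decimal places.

Sensor diagonal = √(36² + 24²) = √1872.0000 ≈ 43.2666 mm.
Angle of view α = 2·arctan(d/2f) with d = 43.2666 mm and f = 294.7 mm.
d/2f = 0.07341; arctan(0.07341) ≈ 4.1984°, so α ≈ 8.3969°.

8.397°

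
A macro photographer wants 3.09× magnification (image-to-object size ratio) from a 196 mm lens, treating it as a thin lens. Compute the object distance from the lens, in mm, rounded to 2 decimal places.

259.43 mm

With m = dᵢ/dₒ and 1/f = 1/dₒ + 1/dᵢ, substituting dᵢ = m·dₒ gives 1/f = (1 + 1/m)/dₒ, hence dₒ = f·(1 + 1/m).
dₒ = 196 × (1 + 1/3.09) = 196 × 1.32362 ≈ 259.430 mm.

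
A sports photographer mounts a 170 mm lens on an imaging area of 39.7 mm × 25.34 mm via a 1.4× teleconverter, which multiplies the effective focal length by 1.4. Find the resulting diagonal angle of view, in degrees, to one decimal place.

Effective focal length f = 170 × 1.4 = 238 mm.
Sensor diagonal = √(39.7² + 25.34²) = √2218.2056 ≈ 47.0978 mm.
α = 2·arctan(47.098 / (2 × 238)) = 2·arctan(0.09895) ≈ 11.3015°.

11.3°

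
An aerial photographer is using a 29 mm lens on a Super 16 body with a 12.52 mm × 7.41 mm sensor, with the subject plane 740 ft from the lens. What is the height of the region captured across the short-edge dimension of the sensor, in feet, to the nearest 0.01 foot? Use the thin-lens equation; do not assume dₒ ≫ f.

189.06 ft

dₒ: 740 ft × 304.8 mm/ft = 225551.99 mm.
Similar triangles through the lens centre give W/dₒ = h/dᵢ; with 1/f = 1/dₒ + 1/dᵢ this gives W = h·(dₒ − f)/f.
W = 7.41 mm × (225552 − 29) / 29 = 7.41 × 7776.6549 ≈ 57625.013 mm = 57625.013/304.8 ft = 189.058 ft.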